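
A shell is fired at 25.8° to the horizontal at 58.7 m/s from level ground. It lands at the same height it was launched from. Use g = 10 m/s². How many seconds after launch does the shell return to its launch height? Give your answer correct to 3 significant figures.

5.11 s

Vertical component: v_y = 58.7 sin 25.8° = 25.55 m/s.
For a projectile landing at launch height, time of flight is t = 2 v_y / g = 2 × 25.55 / 10 = 5.11 s.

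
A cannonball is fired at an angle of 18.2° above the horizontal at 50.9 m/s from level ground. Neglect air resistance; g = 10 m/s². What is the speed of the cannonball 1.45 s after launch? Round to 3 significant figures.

v_x = 50.9 cos 18.2° = 48.35 m/s (constant).
v_y(t) = 50.9 sin 18.2° − g t = 15.90 − 10 × 1.45 = 1.400 m/s.
Speed = √(v_x² + v_y²) = √(2338 + 1.960) = 48.4 m/s.

48.4 m/s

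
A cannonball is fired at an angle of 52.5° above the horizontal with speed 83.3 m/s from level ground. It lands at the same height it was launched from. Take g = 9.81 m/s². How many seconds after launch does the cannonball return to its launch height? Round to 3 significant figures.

13.5 s

Vertical component: v_y = 83.3 sin 52.5° = 66.09 m/s.
For a projectile landing at launch height, time of flight is t = 2 v_y / g = 2 × 66.09 / 9.81 = 13.5 s.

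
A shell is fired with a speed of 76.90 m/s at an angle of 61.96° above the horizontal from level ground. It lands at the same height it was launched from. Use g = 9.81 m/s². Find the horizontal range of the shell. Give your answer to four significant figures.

500.2 m

For level ground, R = v₀² sin(2θ) / g.
sin(2 × 61.96°) = sin 123.92° = 0.8298.
R = (76.90)² × 0.8298 / 9.81 = 500.2 m.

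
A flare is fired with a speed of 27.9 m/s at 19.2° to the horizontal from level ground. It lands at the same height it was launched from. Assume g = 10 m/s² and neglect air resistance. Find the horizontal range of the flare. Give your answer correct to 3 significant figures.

48.4 m

Components: v_x = 27.9 cos 19.2° = 26.35 m/s, v_y = 27.9 sin 19.2° = 9.175 m/s.
Time of flight (same landing height): t = 2 v_y / g = 2 × 9.175 / 10 = 1.835 s.
Range: R = v_x · t = 26.35 × 1.835 = 48.4 m.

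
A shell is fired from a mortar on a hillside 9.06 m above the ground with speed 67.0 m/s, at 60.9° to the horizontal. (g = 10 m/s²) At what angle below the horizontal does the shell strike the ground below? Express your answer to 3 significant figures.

v_x = 67.0 cos 60.9° = 32.58 m/s.
At impact |v_y| = √(v_y0² + 2 g h) = √(58.54² + 2×10×9.06) = 60.07 m/s.
Angle below horizontal = arctan(|v_y| / v_x) = arctan(60.07 / 32.58) = 61.5°.

61.5°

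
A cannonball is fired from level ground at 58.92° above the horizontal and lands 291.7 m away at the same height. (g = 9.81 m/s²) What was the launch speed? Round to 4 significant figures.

56.89 m/s

On level ground, R = v₀² sin(2θ) / g, so v₀ = √(R g / sin 2θ).
sin(2 × 58.92°) = 0.8843.
v₀ = √(291.7 × 9.81 / 0.8843) = √3236.0 = 56.89 m/s.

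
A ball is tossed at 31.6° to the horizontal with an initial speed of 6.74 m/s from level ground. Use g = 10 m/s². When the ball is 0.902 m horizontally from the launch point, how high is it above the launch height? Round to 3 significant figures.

0.431 m

v_x = 6.74 cos 31.6° = 5.741 m/s, v_y0 = 6.74 sin 31.6° = 3.532 m/s.
Time to reach x = 0.902 m: t = x / v_x = 0.902 / 5.741 = 0.1571 s.
y = v_y0 t − ½ g t² = 3.532×0.1571 − 5.000×0.1571² = 0.431 m.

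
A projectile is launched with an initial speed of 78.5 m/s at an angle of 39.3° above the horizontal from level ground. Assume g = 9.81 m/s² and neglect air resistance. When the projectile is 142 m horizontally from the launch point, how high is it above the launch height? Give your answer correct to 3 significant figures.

v_x = 78.5 cos 39.3° = 60.75 m/s, v_y0 = 78.5 sin 39.3° = 49.72 m/s.
Time to reach x = 142 m: t = x / v_x = 142 / 60.75 = 2.337 s.
y = v_y0 t − ½ g t² = 49.72×2.337 − 4.905×2.337² = 89.4 m.

89.4 m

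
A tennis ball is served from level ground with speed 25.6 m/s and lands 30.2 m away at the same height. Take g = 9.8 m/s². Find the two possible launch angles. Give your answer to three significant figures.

Level-ground range: R = v₀² sin(2θ)/g ⇒ sin 2θ = R g / v₀² = 30.2×9.8/25.6² = 0.4516.
2θ = arcsin(0.4516) = 26.85° or 180° − 26.85° = 153.15°.
So θ = 13.4° or θ = 76.6°.

13.4° and 76.6°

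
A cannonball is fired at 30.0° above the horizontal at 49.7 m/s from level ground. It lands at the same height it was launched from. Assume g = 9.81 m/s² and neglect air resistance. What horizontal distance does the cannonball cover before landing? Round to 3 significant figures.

218 m

For level ground, R = v₀² sin(2θ) / g.
sin(2 × 30.0°) = sin 60.00° = 0.8660.
R = (49.7)² × 0.8660 / 9.81 = 218 m.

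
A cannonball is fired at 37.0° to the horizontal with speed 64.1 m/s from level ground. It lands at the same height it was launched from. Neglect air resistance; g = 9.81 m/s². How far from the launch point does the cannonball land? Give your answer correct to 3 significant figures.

Components: v_x = 64.1 cos 37.0° = 51.19 m/s, v_y = 64.1 sin 37.0° = 38.58 m/s.
Time of flight (same landing height): t = 2 v_y / g = 2 × 38.58 / 9.81 = 7.865 s.
Range: R = v_x · t = 51.19 × 7.865 = 403 m.

403 m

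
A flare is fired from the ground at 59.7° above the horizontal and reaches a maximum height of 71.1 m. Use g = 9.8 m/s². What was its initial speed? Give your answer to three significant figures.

At maximum height v_y = 0, so (v₀ sin θ)² = 2 g H.
v₀ sin 59.7° = √(2 × 9.8 × 71.1) = 37.33 m/s.
v₀ = 37.33 / sin 59.7° = 37.33 / 0.8634 = 43.2 m/s.

43.2 m/s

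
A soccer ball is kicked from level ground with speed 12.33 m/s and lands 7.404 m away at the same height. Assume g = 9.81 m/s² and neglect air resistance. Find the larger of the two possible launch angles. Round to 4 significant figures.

75.73°

Level-ground range: R = v₀² sin(2θ)/g ⇒ sin 2θ = R g / v₀² = 7.404×9.81/12.33² = 0.4778.
2θ = arcsin(0.4778) = 28.542° or 180° − 28.542° = 151.458°.
So θ = 14.27° or θ = 75.73°.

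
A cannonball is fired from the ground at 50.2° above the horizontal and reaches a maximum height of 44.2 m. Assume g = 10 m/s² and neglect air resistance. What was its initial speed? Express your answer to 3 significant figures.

38.7 m/s

At maximum height v_y = 0, so (v₀ sin θ)² = 2 g H.
v₀ sin 50.2° = √(2 × 10 × 44.2) = 29.73 m/s.
v₀ = 29.73 / sin 50.2° = 29.73 / 0.7683 = 38.7 m/s.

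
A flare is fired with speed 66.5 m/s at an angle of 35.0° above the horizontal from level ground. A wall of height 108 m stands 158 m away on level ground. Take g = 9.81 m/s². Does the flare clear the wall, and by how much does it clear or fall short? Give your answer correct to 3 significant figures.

v_x = 66.5 cos 35.0° = 54.47 m/s; v_y0 = 66.5 sin 35.0° = 38.14 m/s.
Time to reach the wall: t = 158 / 54.47 = 2.901 s.
Height at that point: y = 38.14×2.901 − 4.905×2.901² = 69.36 m.
That is 108 − 69.36 = 38.6 m below the top of the wall, so the flare does not clear it.

No — it falls 38.6 m short of clearing the wall.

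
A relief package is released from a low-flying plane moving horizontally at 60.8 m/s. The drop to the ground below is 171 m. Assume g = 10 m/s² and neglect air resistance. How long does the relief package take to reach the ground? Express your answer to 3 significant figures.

5.85 s

The horizontal speed doesn't affect the fall. With v_y0 = 0, h = ½ g t².
t = √(2 × 171 / 10) = √34.20 = 5.85 s.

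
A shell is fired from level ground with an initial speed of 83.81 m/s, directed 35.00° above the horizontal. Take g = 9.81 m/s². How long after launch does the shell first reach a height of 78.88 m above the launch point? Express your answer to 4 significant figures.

v_y0 = 83.81 sin 35.00° = 48.071 m/s.
Set y = v_y0 t − ½ g t² = 78.88: 4.905 t² − 48.071 t + 78.88 = 0.
t = [48.071 ± √(2310.8 − 1547.6)] / 9.81 = (48.071 ± 27.626) / 9.81, giving t = 2.084 s or t = 7.716 s.
The shell is on the way up at the first time, so t = 2.084 s.

2.084 s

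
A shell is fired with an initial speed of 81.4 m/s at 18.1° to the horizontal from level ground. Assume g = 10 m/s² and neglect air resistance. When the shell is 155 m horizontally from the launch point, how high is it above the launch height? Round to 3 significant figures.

30.6 m

v_x = 81.4 cos 18.1° = 77.37 m/s, v_y0 = 81.4 sin 18.1° = 25.29 m/s.
Time to reach x = 155 m: t = x / v_x = 155 / 77.37 = 2.003 s.
y = v_y0 t − ½ g t² = 25.29×2.003 − 5.000×2.003² = 30.6 m.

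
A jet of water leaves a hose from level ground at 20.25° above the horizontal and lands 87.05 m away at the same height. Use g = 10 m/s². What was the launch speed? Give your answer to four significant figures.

On level ground, R = v₀² sin(2θ) / g, so v₀ = √(R g / sin 2θ).
sin(2 × 20.25°) = 0.6494.
v₀ = √(87.05 × 10 / 0.6494) = √1340.5 = 36.61 m/s.

36.61 m/s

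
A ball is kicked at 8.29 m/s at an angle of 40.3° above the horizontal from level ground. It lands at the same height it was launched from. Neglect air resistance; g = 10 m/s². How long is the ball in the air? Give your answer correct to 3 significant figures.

Vertical component: v_y = 8.29 sin 40.3° = 5.362 m/s.
For a projectile landing at launch height, time of flight is t = 2 v_y / g = 2 × 5.362 / 10 = 1.07 s.

1.07 s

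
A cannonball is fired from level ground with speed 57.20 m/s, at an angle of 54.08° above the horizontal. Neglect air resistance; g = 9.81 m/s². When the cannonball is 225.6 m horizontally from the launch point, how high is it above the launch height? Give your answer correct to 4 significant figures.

89.73 m

v_x = 57.20 cos 54.08° = 33.557 m/s, v_y0 = 57.20 sin 54.08° = 46.323 m/s.
Time to reach x = 225.6 m: t = x / v_x = 225.6 / 33.557 = 6.7229 s.
y = v_y0 t − ½ g t² = 46.323×6.7229 − 4.905×6.7229² = 89.73 m.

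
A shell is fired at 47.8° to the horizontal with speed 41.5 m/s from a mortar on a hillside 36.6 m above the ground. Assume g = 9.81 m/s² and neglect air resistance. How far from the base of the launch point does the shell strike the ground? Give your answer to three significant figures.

203 m

Components: v_x = 41.5 cos 47.8° = 27.88 m/s, v_y = 41.5 sin 47.8° = 30.74 m/s.
Vertical: 0 = 36.6 + 30.74 t − ½(9.81) t² ⇒ 4.905 t² − 30.74 t − 36.6 = 0.
t = [30.74 + √(944.9 + 718.1)] / 9.810 = 7.291 s.
Horizontal: R = v_x · t = 27.88 × 7.291 = 203 m.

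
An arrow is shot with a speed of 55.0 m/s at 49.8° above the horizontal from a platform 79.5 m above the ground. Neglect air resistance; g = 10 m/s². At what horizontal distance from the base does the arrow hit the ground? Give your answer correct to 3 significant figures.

Components: v_x = 55.0 cos 49.8° = 35.50 m/s, v_y = 55.0 sin 49.8° = 42.01 m/s.
Vertical: 0 = 79.5 + 42.01 t − ½(10) t² ⇒ 5.000 t² − 42.01 t − 79.5 = 0.
t = [42.01 + √(1765 + 1590)] / 10.00 = 9.993 s.
Horizontal: R = v_x · t = 35.50 × 9.993 = 355 m.

355 m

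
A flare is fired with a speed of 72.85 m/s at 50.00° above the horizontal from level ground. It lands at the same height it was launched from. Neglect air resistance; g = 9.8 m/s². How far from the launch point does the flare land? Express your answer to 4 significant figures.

533.3 m

For level ground, R = v₀² sin(2θ) / g.
sin(2 × 50.00°) = sin 100.00° = 0.9848.
R = (72.85)² × 0.9848 / 9.8 = 533.3 m.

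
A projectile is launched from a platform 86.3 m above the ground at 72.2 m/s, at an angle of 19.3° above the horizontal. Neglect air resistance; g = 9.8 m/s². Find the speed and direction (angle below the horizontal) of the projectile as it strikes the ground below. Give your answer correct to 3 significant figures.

83.1 m/s at 34.9° below the horizontal

v_x = 72.2 cos 19.3° = 68.14 m/s (constant).
|v_y| at impact = √((23.86)² + 2×9.8×86.3) = 47.55 m/s.
Speed = √(68.14² + 47.55²) = 83.1 m/s; angle = arctan(47.55/68.14) = 34.9° below horizontal.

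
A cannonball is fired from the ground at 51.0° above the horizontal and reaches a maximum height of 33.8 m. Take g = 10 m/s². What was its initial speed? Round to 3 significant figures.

At maximum height v_y = 0, so (v₀ sin θ)² = 2 g H.
v₀ sin 51.0° = √(2 × 10 × 33.8) = 26.00 m/s.
v₀ = 26.00 / sin 51.0° = 26.00 / 0.7771 = 33.5 m/s.

33.5 m/s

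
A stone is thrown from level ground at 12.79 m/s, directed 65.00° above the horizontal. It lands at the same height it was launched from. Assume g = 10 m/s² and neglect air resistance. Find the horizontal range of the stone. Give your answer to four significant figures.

12.53 m

For level ground, R = v₀² sin(2θ) / g.
sin(2 × 65.00°) = sin 130.00° = 0.7660.
R = (12.79)² × 0.7660 / 10 = 12.53 m.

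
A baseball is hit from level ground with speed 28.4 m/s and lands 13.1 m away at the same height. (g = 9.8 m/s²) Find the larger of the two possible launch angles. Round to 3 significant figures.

85.4°

Level-ground range: R = v₀² sin(2θ)/g ⇒ sin 2θ = R g / v₀² = 13.1×9.8/28.4² = 0.1592.
2θ = arcsin(0.1592) = 9.160° or 180° − 9.160° = 170.840°.
So θ = 4.58° or θ = 85.4°.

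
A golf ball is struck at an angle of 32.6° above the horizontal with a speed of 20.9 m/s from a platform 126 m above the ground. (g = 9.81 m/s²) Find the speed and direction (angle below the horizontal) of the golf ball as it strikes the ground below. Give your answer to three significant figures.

v_x = 20.9 cos 32.6° = 17.61 m/s (constant).
|v_y| at impact = √((11.26)² + 2×9.81×126) = 50.98 m/s.
Speed = √(17.61² + 50.98²) = 53.9 m/s; angle = arctan(50.98/17.61) = 70.9° below horizontal.

53.9 m/s at 70.9° below the horizontal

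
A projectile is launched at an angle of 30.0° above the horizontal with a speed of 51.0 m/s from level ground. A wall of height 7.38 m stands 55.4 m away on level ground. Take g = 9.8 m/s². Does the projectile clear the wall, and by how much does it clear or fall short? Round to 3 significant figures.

v_x = 51.0 cos 30.0° = 44.17 m/s; v_y0 = 51.0 sin 30.0° = 25.50 m/s.
Time to reach the wall: t = 55.4 / 44.17 = 1.254 s.
Height at that point: y = 25.50×1.254 − 4.900×1.254² = 24.27 m.
That is 24.27 − 7.38 = 16.9 m above the top of the wall, so the projectile clears it.

Yes — it clears the wall by 16.9 m.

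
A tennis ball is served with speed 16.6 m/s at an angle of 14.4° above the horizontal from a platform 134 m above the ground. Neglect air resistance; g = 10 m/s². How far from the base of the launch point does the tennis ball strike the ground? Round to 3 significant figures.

Components: v_x = 16.6 cos 14.4° = 16.08 m/s, v_y = 16.6 sin 14.4° = 4.128 m/s.
Vertical: 0 = 134 + 4.128 t − ½(10) t² ⇒ 5.000 t² − 4.128 t − 134 = 0.
t = [4.128 + √(17.04 + 2680)] / 10.00 = 5.606 s.
Horizontal: R = v_x · t = 16.08 × 5.606 = 90.1 m.

90.1 m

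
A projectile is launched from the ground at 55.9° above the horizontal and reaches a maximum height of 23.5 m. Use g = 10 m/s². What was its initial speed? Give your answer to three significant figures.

At maximum height v_y = 0, so (v₀ sin θ)² = 2 g H.
v₀ sin 55.9° = √(2 × 10 × 23.5) = 21.68 m/s.
v₀ = 21.68 / sin 55.9° = 21.68 / 0.8281 = 26.2 m/s.

26.2 m/s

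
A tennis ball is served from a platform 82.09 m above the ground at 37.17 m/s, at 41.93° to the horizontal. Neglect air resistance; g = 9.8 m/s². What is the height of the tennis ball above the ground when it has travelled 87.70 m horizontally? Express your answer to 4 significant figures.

111.6 m

v_x = 37.17 cos 41.93° = 27.653 m/s, v_y0 = 37.17 sin 41.93° = 24.838 m/s.
Time to reach x = 87.70 m: t = x / v_x = 87.70 / 27.653 = 3.1714 s.
y = 82.09 + v_y0 t − ½ g t² = 82.09 + 24.838×3.1714 − 4.900×3.1714² = 111.6 m.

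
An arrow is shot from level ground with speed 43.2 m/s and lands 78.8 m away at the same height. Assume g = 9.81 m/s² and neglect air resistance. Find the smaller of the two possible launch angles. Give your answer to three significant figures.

12.2°

Level-ground range: R = v₀² sin(2θ)/g ⇒ sin 2θ = R g / v₀² = 78.8×9.81/43.2² = 0.4142.
2θ = arcsin(0.4142) = 24.47° or 180° − 24.47° = 155.53°.
So θ = 12.2° or θ = 77.8°.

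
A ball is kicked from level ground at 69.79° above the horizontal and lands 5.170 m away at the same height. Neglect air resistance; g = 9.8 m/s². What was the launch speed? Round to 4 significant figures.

8.840 m/s

On level ground, R = v₀² sin(2θ) / g, so v₀ = √(R g / sin 2θ).
sin(2 × 69.79°) = 0.6484.
v₀ = √(5.170 × 9.8 / 0.6484) = √78.140 = 8.840 m/s.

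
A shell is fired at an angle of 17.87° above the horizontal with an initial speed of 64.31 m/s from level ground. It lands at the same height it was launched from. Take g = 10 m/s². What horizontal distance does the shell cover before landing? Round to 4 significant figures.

For level ground, R = v₀² sin(2θ) / g.
sin(2 × 17.87°) = sin 35.740° = 0.5841.
R = (64.31)² × 0.5841 / 10 = 241.6 m.

241.6 m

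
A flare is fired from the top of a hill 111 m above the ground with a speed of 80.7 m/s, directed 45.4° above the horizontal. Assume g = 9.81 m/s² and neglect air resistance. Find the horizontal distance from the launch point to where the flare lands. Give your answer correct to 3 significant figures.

759 m

Components: v_x = 80.7 cos 45.4° = 56.66 m/s, v_y = 80.7 sin 45.4° = 57.46 m/s.
Vertical: 0 = 111 + 57.46 t − ½(9.81) t² ⇒ 4.905 t² − 57.46 t − 111 = 0.
t = [57.46 + √(3302 + 2178)] / 9.810 = 13.40 s.
Horizontal: R = v_x · t = 56.66 × 13.40 = 759 m.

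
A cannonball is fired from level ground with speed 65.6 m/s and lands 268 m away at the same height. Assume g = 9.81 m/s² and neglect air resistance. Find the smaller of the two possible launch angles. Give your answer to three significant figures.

Level-ground range: R = v₀² sin(2θ)/g ⇒ sin 2θ = R g / v₀² = 268×9.81/65.6² = 0.6109.
2θ = arcsin(0.6109) = 37.65° or 180° − 37.65° = 142.35°.
So θ = 18.8° or θ = 71.2°.

18.8°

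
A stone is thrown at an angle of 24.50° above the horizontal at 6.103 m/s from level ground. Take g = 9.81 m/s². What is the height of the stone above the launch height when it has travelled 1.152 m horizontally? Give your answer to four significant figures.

0.3139 m

v_x = 6.103 cos 24.50° = 5.5535 m/s, v_y0 = 6.103 sin 24.50° = 2.5309 m/s.
Time to reach x = 1.152 m: t = x / v_x = 1.152 / 5.5535 = 0.20744 s.
y = v_y0 t − ½ g t² = 2.5309×0.20744 − 4.905×0.20744² = 0.3139 m.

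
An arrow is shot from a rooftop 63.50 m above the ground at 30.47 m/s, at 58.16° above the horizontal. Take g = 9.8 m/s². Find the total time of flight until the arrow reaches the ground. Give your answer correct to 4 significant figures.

7.106 s

Vertical component: v_y = 30.47 sin 58.16° = 25.885 m/s.
Taking up as positive with launch at y = 63.50 m, landing at y = 0: 0 = 63.50 + 25.885 t − ½(9.8) t².
Solving 4.900 t² − 25.885 t − 63.50 = 0 gives t = [25.885 + √(25.885² + 4·4.900·63.50)] / 9.800 = 7.106 s.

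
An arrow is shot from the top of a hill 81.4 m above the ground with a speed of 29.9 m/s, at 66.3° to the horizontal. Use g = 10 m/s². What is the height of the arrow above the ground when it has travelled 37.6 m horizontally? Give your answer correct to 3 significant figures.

v_x = 29.9 cos 66.3° = 12.02 m/s, v_y0 = 29.9 sin 66.3° = 27.38 m/s.
Time to reach x = 37.6 m: t = x / v_x = 37.6 / 12.02 = 3.128 s.
y = 81.4 + v_y0 t − ½ g t² = 81.4 + 27.38×3.128 − 5.000×3.128² = 118 m.

118 m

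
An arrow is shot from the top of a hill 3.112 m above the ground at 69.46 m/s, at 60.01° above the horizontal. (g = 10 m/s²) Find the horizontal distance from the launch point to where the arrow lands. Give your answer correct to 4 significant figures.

Components: v_x = 69.46 cos 60.01° = 34.720 m/s, v_y = 69.46 sin 60.01° = 60.160 m/s.
Vertical: 0 = 3.112 + 60.160 t − ½(10) t² ⇒ 5.000 t² − 60.160 t − 3.112 = 0.
t = [60.160 + √(3619.2 + 62.240)] / 10.00 = 12.083 s.
Horizontal: R = v_x · t = 34.720 × 12.083 = 419.5 m.

419.5 m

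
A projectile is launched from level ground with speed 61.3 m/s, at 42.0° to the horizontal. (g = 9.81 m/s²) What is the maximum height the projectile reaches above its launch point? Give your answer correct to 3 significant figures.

85.8 m

Vertical component of launch velocity: v_y = 61.3 sin 42.0° = 41.02 m/s.
At the highest point the vertical velocity is zero, so v_y² = 2 g h_max.
h_max = (41.02)² / (2 × 9.81) = 1683 / 19.62 = 85.8 m.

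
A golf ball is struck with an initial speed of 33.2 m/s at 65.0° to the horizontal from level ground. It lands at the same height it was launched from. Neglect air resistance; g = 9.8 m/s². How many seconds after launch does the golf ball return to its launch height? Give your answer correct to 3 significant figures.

Vertical component: v_y = 33.2 sin 65.0° = 30.09 m/s.
For a projectile landing at launch height, time of flight is t = 2 v_y / g = 2 × 30.09 / 9.8 = 6.14 s.

6.14 s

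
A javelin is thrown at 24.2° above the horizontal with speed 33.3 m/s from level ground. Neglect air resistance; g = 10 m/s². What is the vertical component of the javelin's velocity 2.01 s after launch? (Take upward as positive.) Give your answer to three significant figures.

Initial vertical component: v_y0 = 33.3 sin 24.2° = 13.65 m/s.
v_y(t) = v_y0 − g t = 13.65 − 10 × 2.01 = -6.45 m/s.

-6.45 m/s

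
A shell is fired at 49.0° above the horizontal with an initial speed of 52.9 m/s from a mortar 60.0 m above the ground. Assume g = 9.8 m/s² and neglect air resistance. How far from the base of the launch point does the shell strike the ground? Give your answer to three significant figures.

Components: v_x = 52.9 cos 49.0° = 34.71 m/s, v_y = 52.9 sin 49.0° = 39.92 m/s.
Vertical: 0 = 60.0 + 39.92 t − ½(9.8) t² ⇒ 4.900 t² − 39.92 t − 60.0 = 0.
t = [39.92 + √(1594 + 1176)] / 9.800 = 9.444 s.
Horizontal: R = v_x · t = 34.71 × 9.444 = 328 m.

328 m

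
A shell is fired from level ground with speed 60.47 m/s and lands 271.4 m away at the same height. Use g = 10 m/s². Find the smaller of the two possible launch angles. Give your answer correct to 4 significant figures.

Level-ground range: R = v₀² sin(2θ)/g ⇒ sin 2θ = R g / v₀² = 271.4×10/60.47² = 0.7422.
2θ = arcsin(0.7422) = 47.919° or 180° − 47.919° = 132.081°.
So θ = 23.96° or θ = 66.04°.

23.96°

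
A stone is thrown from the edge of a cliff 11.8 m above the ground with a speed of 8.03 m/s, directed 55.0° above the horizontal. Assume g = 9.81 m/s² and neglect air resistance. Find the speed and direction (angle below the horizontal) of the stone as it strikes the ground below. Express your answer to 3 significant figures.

17.2 m/s at 74.5° below the horizontal

v_x = 8.03 cos 55.0° = 4.606 m/s (constant).
|v_y| at impact = √((6.578)² + 2×9.81×11.8) = 16.58 m/s.
Speed = √(4.606² + 16.58²) = 17.2 m/s; angle = arctan(16.58/4.606) = 74.5° below horizontal.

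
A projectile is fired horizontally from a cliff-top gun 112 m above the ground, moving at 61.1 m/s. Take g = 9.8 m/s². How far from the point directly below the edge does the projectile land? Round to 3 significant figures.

292 m

Initial vertical velocity is zero, so the fall time comes from h = ½ g t²: t = √(2 × 112 / 9.8) = 4.781 s.
Horizontal motion is uniform at 61.1 m/s, so x = 61.1 × 4.781 = 292 m.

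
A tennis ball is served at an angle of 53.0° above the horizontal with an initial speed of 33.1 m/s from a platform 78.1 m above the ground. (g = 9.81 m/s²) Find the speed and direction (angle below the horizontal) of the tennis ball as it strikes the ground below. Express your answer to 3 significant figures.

51.3 m/s at 67.1° below the horizontal

v_x = 33.1 cos 53.0° = 19.92 m/s (constant).
|v_y| at impact = √((26.43)² + 2×9.81×78.1) = 47.23 m/s.
Speed = √(19.92² + 47.23²) = 51.3 m/s; angle = arctan(47.23/19.92) = 67.1° below horizontal.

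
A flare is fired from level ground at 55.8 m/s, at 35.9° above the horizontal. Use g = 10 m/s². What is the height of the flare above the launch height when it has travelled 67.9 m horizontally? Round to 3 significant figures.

37.9 m

v_x = 55.8 cos 35.9° = 45.20 m/s, v_y0 = 55.8 sin 35.9° = 32.72 m/s.
Time to reach x = 67.9 m: t = x / v_x = 67.9 / 45.20 = 1.502 s.
y = v_y0 t − ½ g t² = 32.72×1.502 − 5.000×1.502² = 37.9 m.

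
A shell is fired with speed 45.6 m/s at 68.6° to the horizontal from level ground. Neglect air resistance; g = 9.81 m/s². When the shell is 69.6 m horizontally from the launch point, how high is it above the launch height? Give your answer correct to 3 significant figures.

v_x = 45.6 cos 68.6° = 16.64 m/s, v_y0 = 45.6 sin 68.6° = 42.46 m/s.
Time to reach x = 69.6 m: t = x / v_x = 69.6 / 16.64 = 4.183 s.
y = v_y0 t − ½ g t² = 42.46×4.183 − 4.905×4.183² = 91.8 m.

91.8 m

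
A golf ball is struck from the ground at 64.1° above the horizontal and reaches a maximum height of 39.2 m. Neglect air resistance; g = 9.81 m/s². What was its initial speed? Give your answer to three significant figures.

30.8 m/s

At maximum height v_y = 0, so (v₀ sin θ)² = 2 g H.
v₀ sin 64.1° = √(2 × 9.81 × 39.2) = 27.73 m/s.
v₀ = 27.73 / sin 64.1° = 27.73 / 0.8996 = 30.8 m/s.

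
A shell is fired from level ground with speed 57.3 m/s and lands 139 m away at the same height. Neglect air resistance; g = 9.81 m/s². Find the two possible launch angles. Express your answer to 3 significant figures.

Level-ground range: R = v₀² sin(2θ)/g ⇒ sin 2θ = R g / v₀² = 139×9.81/57.3² = 0.4153.
2θ = arcsin(0.4153) = 24.54° or 180° − 24.54° = 155.46°.
So θ = 12.3° or θ = 77.7°.

12.3° and 77.7°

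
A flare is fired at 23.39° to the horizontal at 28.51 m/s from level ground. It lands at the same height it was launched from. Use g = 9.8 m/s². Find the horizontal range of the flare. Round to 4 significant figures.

60.44 m

Components: v_x = 28.51 cos 23.39° = 26.167 m/s, v_y = 28.51 sin 23.39° = 11.318 m/s.
Time of flight (same landing height): t = 2 v_y / g = 2 × 11.318 / 9.8 = 2.3098 s.
Range: R = v_x · t = 26.167 × 2.3098 = 60.44 m.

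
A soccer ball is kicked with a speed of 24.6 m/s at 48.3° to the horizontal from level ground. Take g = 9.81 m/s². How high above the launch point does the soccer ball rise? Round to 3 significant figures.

17.2 m

Vertical component of launch velocity: v_y = 24.6 sin 48.3° = 18.37 m/s.
At the highest point the vertical velocity is zero, so v_y² = 2 g h_max.
h_max = (18.37)² / (2 × 9.81) = 337.5 / 19.62 = 17.2 m.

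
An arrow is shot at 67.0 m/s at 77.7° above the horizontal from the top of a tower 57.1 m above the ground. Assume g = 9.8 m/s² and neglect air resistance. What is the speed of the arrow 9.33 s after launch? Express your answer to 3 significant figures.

v_x = 67.0 cos 77.7° = 14.27 m/s (constant).
v_y(t) = 67.0 sin 77.7° − g t = 65.46 − 9.8 × 9.33 = -25.97 m/s.
Speed = √(v_x² + v_y²) = √(203.6 + 674.4) = 29.6 m/s.

29.6 m/s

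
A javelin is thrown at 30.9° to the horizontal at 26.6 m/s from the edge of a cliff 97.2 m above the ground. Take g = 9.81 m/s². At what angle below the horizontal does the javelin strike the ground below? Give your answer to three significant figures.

v_x = 26.6 cos 30.9° = 22.82 m/s.
At impact |v_y| = √(v_y0² + 2 g h) = √(13.66² + 2×9.81×97.2) = 45.76 m/s.
Angle below horizontal = arctan(|v_y| / v_x) = arctan(45.76 / 22.82) = 63.5°.

63.5°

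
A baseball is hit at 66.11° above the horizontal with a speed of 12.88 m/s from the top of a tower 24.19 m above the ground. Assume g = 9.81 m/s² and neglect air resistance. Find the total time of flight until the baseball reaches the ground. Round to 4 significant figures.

3.725 s

Vertical component: v_y = 12.88 sin 66.11° = 11.777 m/s.
Taking up as positive with launch at y = 24.19 m, landing at y = 0: 0 = 24.19 + 11.777 t − ½(9.81) t².
Solving 4.905 t² − 11.777 t − 24.19 = 0 gives t = [11.777 + √(11.777² + 4·4.905·24.19)] / 9.810 = 3.725 s.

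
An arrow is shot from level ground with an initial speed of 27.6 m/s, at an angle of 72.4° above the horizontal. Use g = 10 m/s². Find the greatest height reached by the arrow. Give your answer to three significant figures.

Vertical component of launch velocity: v_y = 27.6 sin 72.4° = 26.31 m/s.
At the highest point the vertical velocity is zero, so v_y² = 2 g h_max.
h_max = (26.31)² / (2 × 10) = 692.2 / 20.00 = 34.6 m.

34.6 m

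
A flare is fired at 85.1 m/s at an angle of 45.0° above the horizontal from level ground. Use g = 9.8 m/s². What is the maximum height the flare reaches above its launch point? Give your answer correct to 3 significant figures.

185 m

Vertical component of launch velocity: v_y = 85.1 sin 45.0° = 60.17 m/s.
At the highest point the vertical velocity is zero, so v_y² = 2 g h_max.
h_max = (60.17)² / (2 × 9.8) = 3620 / 19.60 = 185 m.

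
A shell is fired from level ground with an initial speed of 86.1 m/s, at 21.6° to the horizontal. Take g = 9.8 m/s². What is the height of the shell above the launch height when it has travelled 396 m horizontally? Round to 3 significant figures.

v_x = 86.1 cos 21.6° = 80.05 m/s, v_y0 = 86.1 sin 21.6° = 31.70 m/s.
Time to reach x = 396 m: t = x / v_x = 396 / 80.05 = 4.947 s.
y = v_y0 t − ½ g t² = 31.70×4.947 − 4.900×4.947² = 36.9 m.

36.9 m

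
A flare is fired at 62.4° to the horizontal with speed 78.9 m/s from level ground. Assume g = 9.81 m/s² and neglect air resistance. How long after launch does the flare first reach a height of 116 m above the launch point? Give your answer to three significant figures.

v_y0 = 78.9 sin 62.4° = 69.92 m/s.
Set y = v_y0 t − ½ g t² = 116: 4.905 t² − 69.92 t + 116 = 0.
t = [69.92 ± √(4889 − 2276)] / 9.81 = (69.92 ± 51.12) / 9.81, giving t = 1.92 s or t = 12.3 s.
The flare is on the way up at the first time, so t = 1.92 s.

1.92 s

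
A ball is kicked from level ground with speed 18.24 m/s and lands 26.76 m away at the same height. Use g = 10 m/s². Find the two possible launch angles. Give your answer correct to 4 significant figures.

26.77° and 63.23°

Level-ground range: R = v₀² sin(2θ)/g ⇒ sin 2θ = R g / v₀² = 26.76×10/18.24² = 0.8043.
2θ = arcsin(0.8043) = 53.543° or 180° − 53.543° = 126.457°.
So θ = 26.77° or θ = 63.23°.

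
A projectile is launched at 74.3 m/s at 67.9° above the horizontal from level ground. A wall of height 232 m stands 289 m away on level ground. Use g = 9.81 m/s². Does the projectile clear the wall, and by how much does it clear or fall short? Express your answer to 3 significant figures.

v_x = 74.3 cos 67.9° = 27.95 m/s; v_y0 = 74.3 sin 67.9° = 68.84 m/s.
Time to reach the wall: t = 289 / 27.95 = 10.34 s.
Height at that point: y = 68.84×10.34 − 4.905×10.34² = 187.4 m.
That is 232 − 187.4 = 44.6 m below the top of the wall, so the projectile does not clear it.

No — it falls 44.6 m short of clearing the wall.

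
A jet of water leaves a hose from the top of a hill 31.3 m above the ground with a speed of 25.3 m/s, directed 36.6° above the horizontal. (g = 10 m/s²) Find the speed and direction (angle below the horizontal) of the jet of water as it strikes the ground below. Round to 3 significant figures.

35.6 m/s at 55.2° below the horizontal

v_x = 25.3 cos 36.6° = 20.31 m/s (constant).
|v_y| at impact = √((15.08)² + 2×10×31.3) = 29.21 m/s.
Speed = √(20.31² + 29.21²) = 35.6 m/s; angle = arctan(29.21/20.31) = 55.2° below horizontal.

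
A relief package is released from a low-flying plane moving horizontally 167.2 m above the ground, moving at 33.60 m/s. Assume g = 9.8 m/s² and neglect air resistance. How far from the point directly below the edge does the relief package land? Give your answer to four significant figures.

196.3 m

Initial vertical velocity is zero, so the fall time comes from h = ½ g t²: t = √(2 × 167.2 / 9.8) = 5.8414 s.
Horizontal motion is uniform at 33.60 m/s, so x = 33.60 × 5.8414 = 196.3 m.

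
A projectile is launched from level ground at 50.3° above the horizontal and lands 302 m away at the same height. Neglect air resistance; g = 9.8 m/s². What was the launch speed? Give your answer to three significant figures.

On level ground, R = v₀² sin(2θ) / g, so v₀ = √(R g / sin 2θ).
sin(2 × 50.3°) = 0.9829.
v₀ = √(302 × 9.8 / 0.9829) = √3011 = 54.9 m/s.

54.9 m/s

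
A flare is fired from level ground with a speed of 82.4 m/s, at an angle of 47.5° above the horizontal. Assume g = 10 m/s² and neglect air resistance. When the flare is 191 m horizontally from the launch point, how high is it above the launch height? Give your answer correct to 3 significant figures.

v_x = 82.4 cos 47.5° = 55.67 m/s, v_y0 = 82.4 sin 47.5° = 60.75 m/s.
Time to reach x = 191 m: t = x / v_x = 191 / 55.67 = 3.431 s.
y = v_y0 t − ½ g t² = 60.75×3.431 − 5.000×3.431² = 150 m.

150 m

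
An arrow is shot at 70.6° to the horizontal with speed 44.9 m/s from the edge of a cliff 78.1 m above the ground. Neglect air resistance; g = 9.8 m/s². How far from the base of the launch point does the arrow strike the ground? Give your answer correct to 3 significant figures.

152 m

Components: v_x = 44.9 cos 70.6° = 14.91 m/s, v_y = 44.9 sin 70.6° = 42.35 m/s.
Vertical: 0 = 78.1 + 42.35 t − ½(9.8) t² ⇒ 4.900 t² − 42.35 t − 78.1 = 0.
t = [42.35 + √(1794 + 1531)] / 9.800 = 10.21 s.
Horizontal: R = v_x · t = 14.91 × 10.21 = 152 m.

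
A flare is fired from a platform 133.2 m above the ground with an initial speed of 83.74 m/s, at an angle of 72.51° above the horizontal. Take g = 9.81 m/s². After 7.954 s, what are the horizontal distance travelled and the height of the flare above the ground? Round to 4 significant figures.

v_x = 83.74 cos 72.51° = 25.167 m/s; v_y0 = 83.74 sin 72.51° = 79.869 m/s.
x = v_x t = 25.167 × 7.954 = 200.2 m.
y = 133.2 + v_y0 t − ½ g t² = 458.2 m.

x = 200.2 m, y = 458.2 m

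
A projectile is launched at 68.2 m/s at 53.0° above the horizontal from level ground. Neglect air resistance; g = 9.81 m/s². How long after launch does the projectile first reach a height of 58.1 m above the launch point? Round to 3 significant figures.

1.20 s

v_y0 = 68.2 sin 53.0° = 54.47 m/s.
Set y = v_y0 t − ½ g t² = 58.1: 4.905 t² − 54.47 t + 58.1 = 0.
t = [54.47 ± √(2967 − 1140)] / 9.81 = (54.47 ± 42.74) / 9.81, giving t = 1.20 s or t = 9.91 s.
The projectile is on the way up at the first time, so t = 1.20 s.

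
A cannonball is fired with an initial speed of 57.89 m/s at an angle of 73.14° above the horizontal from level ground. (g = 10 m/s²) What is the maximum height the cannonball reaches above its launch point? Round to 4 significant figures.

Vertical component of launch velocity: v_y = 57.89 sin 73.14° = 55.402 m/s.
At the highest point the vertical velocity is zero, so v_y² = 2 g h_max.
h_max = (55.402)² / (2 × 10) = 3069.4 / 20.00 = 153.5 m.

153.5 m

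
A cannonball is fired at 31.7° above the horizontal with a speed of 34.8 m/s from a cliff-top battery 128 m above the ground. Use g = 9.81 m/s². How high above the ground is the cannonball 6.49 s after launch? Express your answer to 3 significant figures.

v_y0 = 34.8 sin 31.7° = 18.29 m/s.
y(t) = 128 + v_y0 t − ½ g t² = 128 + 18.29×6.49 − ½×9.81×6.49² = 40.1 m.

40.1 m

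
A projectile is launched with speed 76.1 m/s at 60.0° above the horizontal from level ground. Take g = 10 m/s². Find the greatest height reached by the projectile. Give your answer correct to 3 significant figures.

217 m

Vertical component of launch velocity: v_y = 76.1 sin 60.0° = 65.90 m/s.
At the highest point the vertical velocity is zero, so v_y² = 2 g h_max.
h_max = (65.90)² / (2 × 10) = 4343 / 20.00 = 217 m.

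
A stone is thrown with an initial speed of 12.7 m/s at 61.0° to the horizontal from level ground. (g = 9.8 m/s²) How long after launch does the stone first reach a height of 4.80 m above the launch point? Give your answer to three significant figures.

0.581 s

v_y0 = 12.7 sin 61.0° = 11.11 m/s.
Set y = v_y0 t − ½ g t² = 4.80: 4.900 t² − 11.11 t + 4.80 = 0.
t = [11.11 ± √(123.4 − 94.08)] / 9.8 = (11.11 ± 5.415) / 9.8, giving t = 0.581 s or t = 1.69 s.
The stone is on the way up at the first time, so t = 0.581 s.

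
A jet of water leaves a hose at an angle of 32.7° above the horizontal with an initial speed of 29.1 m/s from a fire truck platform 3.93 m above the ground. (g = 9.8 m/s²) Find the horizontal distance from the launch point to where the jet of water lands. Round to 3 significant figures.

84.3 m

Components: v_x = 29.1 cos 32.7° = 24.49 m/s, v_y = 29.1 sin 32.7° = 15.72 m/s.
Vertical: 0 = 3.93 + 15.72 t − ½(9.8) t² ⇒ 4.900 t² − 15.72 t − 3.93 = 0.
t = [15.72 + √(247.1 + 77.03)] / 9.800 = 3.441 s.
Horizontal: R = v_x · t = 24.49 × 3.441 = 84.3 m.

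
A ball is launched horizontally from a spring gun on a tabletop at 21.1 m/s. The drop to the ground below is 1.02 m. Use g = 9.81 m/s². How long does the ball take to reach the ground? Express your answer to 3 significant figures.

The horizontal speed doesn't affect the fall. With v_y0 = 0, h = ½ g t².
t = √(2 × 1.02 / 9.81) = √0.2080 = 0.456 s.

0.456 s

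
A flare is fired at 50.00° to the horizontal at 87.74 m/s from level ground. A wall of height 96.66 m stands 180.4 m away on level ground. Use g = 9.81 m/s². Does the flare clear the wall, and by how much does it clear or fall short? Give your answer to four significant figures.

v_x = 87.74 cos 50.00° = 56.398 m/s; v_y0 = 87.74 sin 50.00° = 67.213 m/s.
Time to reach the wall: t = 180.4 / 56.398 = 3.1987 s.
Height at that point: y = 67.213×3.1987 − 4.905×3.1987² = 164.81 m.
That is 164.81 − 96.66 = 68.15 m above the top of the wall, so the flare clears it.

Yes — it clears the wall by 68.15 m.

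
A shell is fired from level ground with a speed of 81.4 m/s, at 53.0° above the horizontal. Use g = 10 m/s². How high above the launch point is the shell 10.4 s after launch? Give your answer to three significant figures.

v_y0 = 81.4 sin 53.0° = 65.01 m/s.
y(t) = v_y0 t − ½ g t² = 65.01×10.4 − 5.000×10.4² = 135 m.

135 m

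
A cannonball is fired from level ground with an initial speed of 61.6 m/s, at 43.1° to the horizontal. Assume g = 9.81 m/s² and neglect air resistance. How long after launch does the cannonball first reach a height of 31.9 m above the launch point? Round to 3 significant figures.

v_y0 = 61.6 sin 43.1° = 42.09 m/s.
Set y = v_y0 t − ½ g t² = 31.9: 4.905 t² − 42.09 t + 31.9 = 0.
t = [42.09 ± √(1772 − 625.9)] / 9.81 = (42.09 ± 33.85) / 9.81, giving t = 0.840 s or t = 7.74 s.
The cannonball is on the way up at the first time, so t = 0.840 s.

0.840 s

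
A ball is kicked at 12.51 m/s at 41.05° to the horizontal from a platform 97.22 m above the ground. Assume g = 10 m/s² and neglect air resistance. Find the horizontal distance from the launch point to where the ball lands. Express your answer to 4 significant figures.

Components: v_x = 12.51 cos 41.05° = 9.4343 m/s, v_y = 12.51 sin 41.05° = 8.2155 m/s.
Vertical: 0 = 97.22 + 8.2155 t − ½(10) t² ⇒ 5.000 t² − 8.2155 t − 97.22 = 0.
t = [8.2155 + √(67.494 + 1944.4)] / 10.00 = 5.3070 s.
Horizontal: R = v_x · t = 9.4343 × 5.3070 = 50.07 m.

50.07 m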